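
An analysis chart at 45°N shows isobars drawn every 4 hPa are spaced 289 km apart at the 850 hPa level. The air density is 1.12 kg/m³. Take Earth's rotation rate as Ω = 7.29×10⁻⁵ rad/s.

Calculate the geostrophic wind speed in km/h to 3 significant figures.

43.2 km/h

Coriolis parameter at 45°N:
f = 2Ω sin φ = 2 × 7.29×10⁻⁵ × sin 45° = 1.03×10⁻⁴ s⁻¹
Pressure gradient: |∂P/∂n| = 400 Pa / 289000 m = 1.38×10⁻³ Pa/m
Geostrophic balance (pressure-gradient force = Coriolis force):
V_g = (1/(fρ)) |∂P/∂n| = 1.38×10⁻³ / (1.03×10⁻⁴ × 1.12) = 12.0 m/s
Converting: 12.0 m/s × 3.6 = 43.2 km/h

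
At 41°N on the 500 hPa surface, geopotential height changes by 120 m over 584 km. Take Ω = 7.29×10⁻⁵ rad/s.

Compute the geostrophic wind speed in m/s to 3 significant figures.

21.1 m/s

Coriolis parameter at 41°N:
f = 2Ω sin φ = 2 × 7.29×10⁻⁵ × sin 41° = 9.57×10⁻⁵ s⁻¹
Height gradient: |∂Z/∂n| = 120 m / 584000 m = 2.05×10⁻⁴
On a pressure surface, geostrophic balance gives V_g = (g/f)|∂Z/∂n|:
V_g = 9.81 × 2.05×10⁻⁴ / 9.57×10⁻⁵ = 21.1 m/s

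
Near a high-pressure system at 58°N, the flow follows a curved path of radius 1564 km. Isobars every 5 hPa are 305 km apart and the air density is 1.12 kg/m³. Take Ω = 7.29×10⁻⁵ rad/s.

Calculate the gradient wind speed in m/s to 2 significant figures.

13 m/s

Coriolis parameter at 58°N:
f = 2Ω sin φ = 2 × 7.29×10⁻⁵ × sin 58° = 1.24×10⁻⁴ s⁻¹
Pressure gradient: |∂P/∂n| = 500 Pa / 305000 m = 1.64×10⁻³ Pa/m
Geostrophic speed: V_g = |∂P/∂n|/(fρ) = 1.64×10⁻³/(1.24×10⁻⁴ × 1.12) = 11.8 m/s
Around a high, pressure-gradient force acts outward with centrifugal, so Coriolis balances both:
fV = (1/ρ)|∂P/∂n| + V²/R  →  V² − fR·V + fR·V_g = 0
With fR = 1.24×10⁻⁴ × 1564×10³ m = 193 m/s:
V = [fR − √((fR)² − 4 fR V_g)]/2 = [193 − √(193² − 4×193×11.8)]/2 = 12.7 m/s
Supergeostrophic (V > V_g = 11.8 m/s), as expected around a high.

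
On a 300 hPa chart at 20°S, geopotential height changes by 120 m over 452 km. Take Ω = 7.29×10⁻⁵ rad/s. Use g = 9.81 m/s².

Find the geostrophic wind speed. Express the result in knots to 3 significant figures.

Coriolis parameter at 20°S:
f = 2Ω sin φ = 2 × 7.29×10⁻⁵ × sin 20° = 4.99×10⁻⁵ s⁻¹
Height gradient: |∂Z/∂n| = 120 m / 452000 m = 2.65×10⁻⁴
On a pressure surface, geostrophic balance gives V_g = (g/f)|∂Z/∂n|:
V_g = 9.81 × 2.65×10⁻⁴ / 4.99×10⁻⁵ = 52.2 m/s
Converting: 52.2 m/s × 1.944 = 102 knots

102 knots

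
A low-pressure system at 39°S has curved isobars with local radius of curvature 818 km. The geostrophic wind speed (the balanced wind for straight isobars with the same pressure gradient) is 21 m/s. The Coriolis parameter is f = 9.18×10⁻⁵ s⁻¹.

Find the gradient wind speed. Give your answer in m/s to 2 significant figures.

17 m/s

Around a low, centrifugal force acts outward with Coriolis, so pressure-gradient force balances both:
(1/ρ)|∂P/∂n| = fV + V²/R  →  V² + fR·V − fR·V_g = 0
With fR = 9.18×10⁻⁵ × 818×10³ m = 75.1 m/s:
V = [−fR + √((fR)² + 4 fR V_g)]/2 = [−75.1 + √(75.1² + 4×75.1×21)]/2 = 17.1 m/s
Subgeostrophic (V < V_g = 21 m/s), as expected around a low.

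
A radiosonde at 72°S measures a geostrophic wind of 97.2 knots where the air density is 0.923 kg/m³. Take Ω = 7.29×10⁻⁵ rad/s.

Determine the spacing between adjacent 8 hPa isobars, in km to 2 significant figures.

130 km

Coriolis parameter at 72°S:
f = 2Ω sin φ = 2 × 7.29×10⁻⁵ × sin 72° = 1.39×10⁻⁴ s⁻¹
Wind speed in SI: 97.2 knots = 50.0 m/s
Geostrophic balance rearranged: |∂P/∂n| = f ρ V_g
|∂P/∂n| = 1.39×10⁻⁴ × 0.923 × 50.0 = 6.40×10⁻³ Pa/m
Isobar spacing: Δn = ΔP/|∂P/∂n| = 800 Pa / 6.40×10⁻³ Pa/m = 125003 m ≈ 130 km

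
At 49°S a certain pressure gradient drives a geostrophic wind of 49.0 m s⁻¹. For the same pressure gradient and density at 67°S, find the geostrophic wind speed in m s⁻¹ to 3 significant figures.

40.2 m s⁻¹

With the same pressure gradient and density, V_g ∝ 1/f ∝ 1/sin φ.
V₂ = V₁ · sin φ₁ / sin φ₂ = 49.0 × sin 49° / sin 67°
V₂ = 49.0 × 0.7547/0.9205 = 40.2 m s⁻¹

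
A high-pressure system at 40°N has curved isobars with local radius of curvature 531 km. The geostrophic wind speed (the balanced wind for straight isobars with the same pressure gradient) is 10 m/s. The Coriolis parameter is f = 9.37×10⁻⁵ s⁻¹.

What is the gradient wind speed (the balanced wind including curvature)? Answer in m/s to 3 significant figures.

13.9 m/s

Around a high, pressure-gradient force acts outward with centrifugal, so Coriolis balances both:
fV = (1/ρ)|∂P/∂n| + V²/R  →  V² − fR·V + fR·V_g = 0
With fR = 9.37×10⁻⁵ × 531×10³ m = 49.8 m/s:
V = [fR − √((fR)² − 4 fR V_g)]/2 = [49.8 − √(49.8² − 4×49.8×10)]/2 = 13.9 m/s
Supergeostrophic (V > V_g = 10 m/s), as expected around a high.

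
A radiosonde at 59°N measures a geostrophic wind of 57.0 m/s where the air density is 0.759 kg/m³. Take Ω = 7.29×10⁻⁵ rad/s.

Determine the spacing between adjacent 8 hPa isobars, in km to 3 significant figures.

Coriolis parameter at 59°N:
f = 2Ω sin φ = 2 × 7.29×10⁻⁵ × sin 59° = 1.25×10⁻⁴ s⁻¹
Geostrophic balance rearranged: |∂P/∂n| = f ρ V_g
|∂P/∂n| = 1.25×10⁻⁴ × 0.759 × 57.0 = 5.41×10⁻³ Pa/m
Isobar spacing: Δn = ΔP/|∂P/∂n| = 800 Pa / 5.41×10⁻³ Pa/m = 147962 m ≈ 148 km

148 km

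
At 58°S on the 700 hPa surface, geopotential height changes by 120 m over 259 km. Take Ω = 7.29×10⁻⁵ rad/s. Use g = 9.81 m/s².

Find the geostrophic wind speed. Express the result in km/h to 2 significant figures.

Coriolis parameter at 58°S:
f = 2Ω sin φ = 2 × 7.29×10⁻⁵ × sin 58° = 1.24×10⁻⁴ s⁻¹
Height gradient: |∂Z/∂n| = 120 m / 259000 m = 4.63×10⁻⁴
On a pressure surface, geostrophic balance gives V_g = (g/f)|∂Z/∂n|:
V_g = 9.81 × 4.63×10⁻⁴ / 1.24×10⁻⁴ = 36.8 m/s
Converting: 36.8 m/s × 3.6 = 130 km/h

130 km/h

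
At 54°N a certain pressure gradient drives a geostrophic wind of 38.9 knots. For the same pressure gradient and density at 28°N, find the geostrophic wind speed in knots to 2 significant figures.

67 knots

With the same pressure gradient and density, V_g ∝ 1/f ∝ 1/sin φ.
V₂ = V₁ · sin φ₁ / sin φ₂ = 38.9 × sin 54° / sin 28°
V₂ = 38.9 × 0.8090/0.4695 = 67 knots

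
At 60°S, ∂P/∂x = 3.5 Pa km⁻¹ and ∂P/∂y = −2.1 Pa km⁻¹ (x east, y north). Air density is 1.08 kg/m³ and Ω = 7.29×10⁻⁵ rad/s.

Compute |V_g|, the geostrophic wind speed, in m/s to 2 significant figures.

Coriolis parameter at 60°S:
f = 2Ω sin φ = 2 × 7.29×10⁻⁵ × sin 60° = 1.26×10⁻⁴ s⁻¹
In the Southern Hemisphere f is negative: f = −1.26×10⁻⁴ s⁻¹.
Component geostrophic relations (x east, y north):
u_g = −(1/(fρ)) ∂P/∂y,  v_g = (1/(fρ)) ∂P/∂x
u_g = −(−2.1×10⁻³)/(−1.26×10⁻⁴ × 1.08) = −15.4 m/s;  v_g = (3.5×10⁻³)/(−1.26×10⁻⁴ × 1.08) = −25.7 m/s
|V_g| = √(u_g² + v_g²) = 29.9 m/s

30 m/s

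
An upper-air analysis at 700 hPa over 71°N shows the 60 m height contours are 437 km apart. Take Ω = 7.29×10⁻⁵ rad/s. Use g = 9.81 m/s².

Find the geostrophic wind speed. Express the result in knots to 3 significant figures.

Coriolis parameter at 71°N:
f = 2Ω sin φ = 2 × 7.29×10⁻⁵ × sin 71° = 1.38×10⁻⁴ s⁻¹
Height gradient: |∂Z/∂n| = 60 m / 437000 m = 1.37×10⁻⁴
On a pressure surface, geostrophic balance gives V_g = (g/f)|∂Z/∂n|:
V_g = 9.81 × 1.37×10⁻⁴ / 1.38×10⁻⁴ = 9.77 m/s
Converting: 9.77 m/s × 1.944 = 19.0 knots

19.0 knots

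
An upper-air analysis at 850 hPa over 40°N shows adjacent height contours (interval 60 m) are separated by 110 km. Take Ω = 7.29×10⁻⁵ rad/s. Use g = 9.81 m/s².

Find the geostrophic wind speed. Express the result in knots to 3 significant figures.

111 knots

Coriolis parameter at 40°N:
f = 2Ω sin φ = 2 × 7.29×10⁻⁵ × sin 40° = 9.37×10⁻⁵ s⁻¹
Height gradient: |∂Z/∂n| = 60 m / 110000 m = 5.45×10⁻⁴
On a pressure surface, geostrophic balance gives V_g = (g/f)|∂Z/∂n|:
V_g = 9.81 × 5.45×10⁻⁴ / 9.37×10⁻⁵ = 57.1 m/s
Converting: 57.1 m/s × 1.944 = 111 knots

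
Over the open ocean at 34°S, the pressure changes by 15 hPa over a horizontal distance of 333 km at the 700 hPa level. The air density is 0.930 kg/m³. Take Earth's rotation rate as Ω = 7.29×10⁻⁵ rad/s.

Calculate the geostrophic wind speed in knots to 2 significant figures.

120 knots

Coriolis parameter at 34°S:
f = 2Ω sin φ = 2 × 7.29×10⁻⁵ × sin 34° = 8.15×10⁻⁵ s⁻¹
Pressure gradient: |∂P/∂n| = 1500 Pa / 333000 m = 4.50×10⁻³ Pa/m
Geostrophic balance (pressure-gradient force = Coriolis force):
V_g = (1/(fρ)) |∂P/∂n| = 4.50×10⁻³ / (8.15×10⁻⁵ × 0.930) = 59.4 m/s
Converting: 59.4 m/s × 1.944 = 120 knots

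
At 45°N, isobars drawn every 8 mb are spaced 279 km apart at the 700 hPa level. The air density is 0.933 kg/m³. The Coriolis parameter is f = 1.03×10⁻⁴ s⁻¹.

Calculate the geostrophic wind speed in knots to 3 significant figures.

58.0 knots

Pressure gradient: |∂P/∂n| = 800 Pa / 279000 m = 2.87×10⁻³ Pa/m
Geostrophic balance (pressure-gradient force = Coriolis force):
V_g = (1/(fρ)) |∂P/∂n| = 2.87×10⁻³ / (1.03×10⁻⁴ × 0.933) = 29.8 m/s
Converting: 29.8 m/s × 1.944 = 58.0 knots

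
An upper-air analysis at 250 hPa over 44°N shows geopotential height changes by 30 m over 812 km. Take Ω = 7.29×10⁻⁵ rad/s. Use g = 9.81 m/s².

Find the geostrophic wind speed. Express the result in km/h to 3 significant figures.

Coriolis parameter at 44°N:
f = 2Ω sin φ = 2 × 7.29×10⁻⁵ × sin 44° = 1.01×10⁻⁴ s⁻¹
Height gradient: |∂Z/∂n| = 30 m / 812000 m = 3.69×10⁻⁵
On a pressure surface, geostrophic balance gives V_g = (g/f)|∂Z/∂n|:
V_g = 9.81 × 3.69×10⁻⁵ / 1.01×10⁻⁴ = 3.58 m/s
Converting: 3.58 m/s × 3.6 = 12.9 km/h

12.9 km/h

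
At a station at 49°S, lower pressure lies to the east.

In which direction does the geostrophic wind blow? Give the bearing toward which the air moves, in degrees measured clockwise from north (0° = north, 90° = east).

The pressure-gradient force points toward the east (bearing 090°).
Geostrophic balance: in the Southern Hemisphere the Coriolis force deflects motion to the left, so the geostrophic wind blows 90° to the left of the pressure-gradient force (low pressure on the right).
Rotating 090° by 90° counterclockwise gives 000° — the wind blows toward the north.

000°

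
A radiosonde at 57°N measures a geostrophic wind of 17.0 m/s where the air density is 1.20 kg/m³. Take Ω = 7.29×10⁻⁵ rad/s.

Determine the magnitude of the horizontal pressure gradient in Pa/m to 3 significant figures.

Coriolis parameter at 57°N:
f = 2Ω sin φ = 2 × 7.29×10⁻⁵ × sin 57° = 1.22×10⁻⁴ s⁻¹
Geostrophic balance rearranged: |∂P/∂n| = f ρ V_g
|∂P/∂n| = 1.22×10⁻⁴ × 1.20 × 17.0 = 2.49×10⁻³ Pa/m

2.49×10⁻³ Pa/m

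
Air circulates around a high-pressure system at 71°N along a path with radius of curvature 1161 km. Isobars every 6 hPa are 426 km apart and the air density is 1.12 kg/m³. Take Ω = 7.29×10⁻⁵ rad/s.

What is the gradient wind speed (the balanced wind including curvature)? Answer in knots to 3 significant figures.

18.9 knots

Coriolis parameter at 71°N:
f = 2Ω sin φ = 2 × 7.29×10⁻⁵ × sin 71° = 1.38×10⁻⁴ s⁻¹
Pressure gradient: |∂P/∂n| = 600 Pa / 426000 m = 1.41×10⁻³ Pa/m
Geostrophic speed: V_g = |∂P/∂n|/(fρ) = 1.41×10⁻³/(1.38×10⁻⁴ × 1.12) = 9.12 m/s
Around a high, pressure-gradient force acts outward with centrifugal, so Coriolis balances both:
fV = (1/ρ)|∂P/∂n| + V²/R  →  V² − fR·V + fR·V_g = 0
With fR = 1.38×10⁻⁴ × 1161×10³ m = 160 m/s:
V = [fR − √((fR)² − 4 fR V_g)]/2 = [160 − √(160² − 4×160×9.12)]/2 = 9.71 m/s
Supergeostrophic (V > V_g = 9.12 m/s), as expected around a high.
Converting: 9.71 m/s × 1.944 = 18.9 knots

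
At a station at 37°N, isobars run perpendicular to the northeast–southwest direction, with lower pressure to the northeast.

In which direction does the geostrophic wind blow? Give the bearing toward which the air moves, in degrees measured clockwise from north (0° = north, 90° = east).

135°

The pressure-gradient force points toward the northeast (bearing 045°).
Geostrophic balance: in the Northern Hemisphere the Coriolis force deflects motion to the right, so the geostrophic wind blows 90° to the right of the pressure-gradient force (low pressure on the left).
Rotating 045° by 90° clockwise gives 135° — the wind blows toward the southeast.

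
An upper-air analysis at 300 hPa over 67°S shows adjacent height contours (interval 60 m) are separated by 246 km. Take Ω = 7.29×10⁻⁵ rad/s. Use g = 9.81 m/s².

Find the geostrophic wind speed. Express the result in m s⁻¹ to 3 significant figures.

Coriolis parameter at 67°S:
f = 2Ω sin φ = 2 × 7.29×10⁻⁵ × sin 67° = 1.34×10⁻⁴ s⁻¹
Height gradient: |∂Z/∂n| = 60 m / 246000 m = 2.44×10⁻⁴
On a pressure surface, geostrophic balance gives V_g = (g/f)|∂Z/∂n|:
V_g = 9.81 × 2.44×10⁻⁴ / 1.34×10⁻⁴ = 17.8 m/s

17.8 m s⁻¹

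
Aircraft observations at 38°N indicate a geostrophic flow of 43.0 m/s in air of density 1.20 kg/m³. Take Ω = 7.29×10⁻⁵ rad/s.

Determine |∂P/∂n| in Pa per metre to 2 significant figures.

Coriolis parameter at 38°N:
f = 2Ω sin φ = 2 × 7.29×10⁻⁵ × sin 38° = 8.98×10⁻⁵ s⁻¹
Geostrophic balance rearranged: |∂P/∂n| = f ρ V_g
|∂P/∂n| = 8.98×10⁻⁵ × 1.20 × 43.0 = 4.63×10⁻³ Pa/m

4.6×10⁻³ Pa/m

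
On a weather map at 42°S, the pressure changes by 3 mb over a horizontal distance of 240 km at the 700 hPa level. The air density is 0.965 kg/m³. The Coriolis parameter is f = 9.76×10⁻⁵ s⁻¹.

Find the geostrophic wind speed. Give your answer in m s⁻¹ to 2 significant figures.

Pressure gradient: |∂P/∂n| = 300 Pa / 240000 m = 1.25×10⁻³ Pa/m
Geostrophic balance (pressure-gradient force = Coriolis force):
V_g = (1/(fρ)) |∂P/∂n| = 1.25×10⁻³ / (9.76×10⁻⁵ × 0.965) = 13.3 m/s

13 m s⁻¹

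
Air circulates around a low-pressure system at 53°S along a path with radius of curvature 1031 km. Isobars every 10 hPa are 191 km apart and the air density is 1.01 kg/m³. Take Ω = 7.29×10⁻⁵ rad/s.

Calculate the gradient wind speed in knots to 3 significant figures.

67.2 knots

Coriolis parameter at 53°S:
f = 2Ω sin φ = 2 × 7.29×10⁻⁵ × sin 53° = 1.16×10⁻⁴ s⁻¹
Pressure gradient: |∂P/∂n| = 1000 Pa / 191000 m = 5.24×10⁻³ Pa/m
Geostrophic speed: V_g = |∂P/∂n|/(fρ) = 5.24×10⁻³/(1.16×10⁻⁴ × 1.01) = 44.5 m/s
Around a low, centrifugal force acts outward with Coriolis, so pressure-gradient force balances both:
(1/ρ)|∂P/∂n| = fV + V²/R  →  V² + fR·V − fR·V_g = 0
With fR = 1.16×10⁻⁴ × 1031×10³ m = 120 m/s:
V = [−fR + √((fR)² + 4 fR V_g)]/2 = [−120 + √(120² + 4×120×44.5)]/2 = 34.6 m/s
Subgeostrophic (V < V_g = 44.5 m/s), as expected around a low.
Converting: 34.6 m/s × 1.944 = 67.2 knots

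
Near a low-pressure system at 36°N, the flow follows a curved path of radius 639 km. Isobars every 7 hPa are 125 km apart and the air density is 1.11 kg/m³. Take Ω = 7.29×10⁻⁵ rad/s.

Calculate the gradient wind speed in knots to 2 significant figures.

69 knots

Coriolis parameter at 36°N:
f = 2Ω sin φ = 2 × 7.29×10⁻⁵ × sin 36° = 8.57×10⁻⁵ s⁻¹
Pressure gradient: |∂P/∂n| = 700 Pa / 125000 m = 5.60×10⁻³ Pa/m
Geostrophic speed: V_g = |∂P/∂n|/(fρ) = 5.60×10⁻³/(8.57×10⁻⁵ × 1.11) = 58.9 m/s
Around a low, centrifugal force acts outward with Coriolis, so pressure-gradient force balances both:
(1/ρ)|∂P/∂n| = fV + V²/R  →  V² + fR·V − fR·V_g = 0
With fR = 8.57×10⁻⁵ × 639×10³ m = 54.8 m/s:
V = [−fR + √((fR)² + 4 fR V_g)]/2 = [−54.8 + √(54.8² + 4×54.8×58.9)]/2 = 35.7 m/s
Subgeostrophic (V < V_g = 58.9 m/s), as expected around a low.
Converting: 35.7 m/s × 1.944 = 69 knots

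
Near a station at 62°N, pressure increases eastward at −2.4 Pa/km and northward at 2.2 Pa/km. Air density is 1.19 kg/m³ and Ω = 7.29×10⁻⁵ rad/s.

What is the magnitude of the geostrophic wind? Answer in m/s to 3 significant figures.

21.3 m/s

Coriolis parameter at 62°N:
f = 2Ω sin φ = 2 × 7.29×10⁻⁵ × sin 62° = 1.29×10⁻⁴ s⁻¹
Component geostrophic relations (x east, y north):
u_g = −(1/(fρ)) ∂P/∂y,  v_g = (1/(fρ)) ∂P/∂x
u_g = −(2.2×10⁻³)/(1.29×10⁻⁴ × 1.19) = −14.4 m/s;  v_g = (−2.4×10⁻³)/(1.29×10⁻⁴ × 1.19) = −15.7 m/s
|V_g| = √(u_g² + v_g²) = 21.3 m/s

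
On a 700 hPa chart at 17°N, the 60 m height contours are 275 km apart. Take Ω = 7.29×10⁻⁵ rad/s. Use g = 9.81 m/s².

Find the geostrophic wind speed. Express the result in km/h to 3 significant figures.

Coriolis parameter at 17°N:
f = 2Ω sin φ = 2 × 7.29×10⁻⁵ × sin 17° = 4.26×10⁻⁵ s⁻¹
Height gradient: |∂Z/∂n| = 60 m / 275000 m = 2.18×10⁻⁴
On a pressure surface, geostrophic balance gives V_g = (g/f)|∂Z/∂n|:
V_g = 9.81 × 2.18×10⁻⁴ / 4.26×10⁻⁵ = 50.2 m/s
Converting: 50.2 m/s × 3.6 = 181 km/h

181 km/h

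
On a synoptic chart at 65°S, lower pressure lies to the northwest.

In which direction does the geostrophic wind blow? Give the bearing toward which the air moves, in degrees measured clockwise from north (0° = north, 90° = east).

The pressure-gradient force points toward the northwest (bearing 315°).
Geostrophic balance: in the Southern Hemisphere the Coriolis force deflects motion to the left, so the geostrophic wind blows 90° to the left of the pressure-gradient force (low pressure on the right).
Rotating 315° by 90° counterclockwise gives 225° — the wind blows toward the southwest.

225°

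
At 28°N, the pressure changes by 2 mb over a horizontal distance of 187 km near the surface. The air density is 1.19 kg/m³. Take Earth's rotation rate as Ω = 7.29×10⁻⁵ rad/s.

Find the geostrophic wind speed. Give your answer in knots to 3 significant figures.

Coriolis parameter at 28°N:
f = 2Ω sin φ = 2 × 7.29×10⁻⁵ × sin 28° = 6.84×10⁻⁵ s⁻¹
Pressure gradient: |∂P/∂n| = 200 Pa / 187000 m = 1.07×10⁻³ Pa/m
Geostrophic balance (pressure-gradient force = Coriolis force):
V_g = (1/(fρ)) |∂P/∂n| = 1.07×10⁻³ / (6.84×10⁻⁵ × 1.19) = 13.1 m/s
Converting: 13.1 m/s × 1.944 = 25.5 knots

25.5 knots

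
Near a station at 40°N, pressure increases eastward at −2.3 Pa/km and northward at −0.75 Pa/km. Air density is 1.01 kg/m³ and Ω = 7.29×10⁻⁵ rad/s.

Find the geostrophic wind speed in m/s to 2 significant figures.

Coriolis parameter at 40°N:
f = 2Ω sin φ = 2 × 7.29×10⁻⁵ × sin 40° = 9.37×10⁻⁵ s⁻¹
Component geostrophic relations (x east, y north):
u_g = −(1/(fρ)) ∂P/∂y,  v_g = (1/(fρ)) ∂P/∂x
u_g = −(−0.75×10⁻³)/(9.37×10⁻⁵ × 1.01) = 7.92 m/s;  v_g = (−2.3×10⁻³)/(9.37×10⁻⁵ × 1.01) = −24.3 m/s
|V_g| = √(u_g² + v_g²) = 25.6 m/s

26 m/s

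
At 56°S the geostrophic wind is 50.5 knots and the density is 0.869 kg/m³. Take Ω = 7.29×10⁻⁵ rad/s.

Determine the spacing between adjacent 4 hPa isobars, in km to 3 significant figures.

147 km

Coriolis parameter at 56°S:
f = 2Ω sin φ = 2 × 7.29×10⁻⁵ × sin 56° = 1.21×10⁻⁴ s⁻¹
Wind speed in SI: 50.5 knots = 26.0 m/s
Geostrophic balance rearranged: |∂P/∂n| = f ρ V_g
|∂P/∂n| = 1.21×10⁻⁴ × 0.869 × 26.0 = 2.73×10⁻³ Pa/m
Isobar spacing: Δn = ΔP/|∂P/∂n| = 400 Pa / 2.73×10⁻³ Pa/m = 146581 m ≈ 147 km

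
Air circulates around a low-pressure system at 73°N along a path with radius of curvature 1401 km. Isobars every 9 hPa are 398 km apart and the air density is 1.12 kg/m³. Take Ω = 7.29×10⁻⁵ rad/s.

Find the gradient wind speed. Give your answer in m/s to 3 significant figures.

13.5 m/s

Coriolis parameter at 73°N:
f = 2Ω sin φ = 2 × 7.29×10⁻⁵ × sin 73° = 1.39×10⁻⁴ s⁻¹
Pressure gradient: |∂P/∂n| = 900 Pa / 398000 m = 2.26×10⁻³ Pa/m
Geostrophic speed: V_g = |∂P/∂n|/(fρ) = 2.26×10⁻³/(1.39×10⁻⁴ × 1.12) = 14.5 m/s
Around a low, centrifugal force acts outward with Coriolis, so pressure-gradient force balances both:
(1/ρ)|∂P/∂n| = fV + V²/R  →  V² + fR·V − fR·V_g = 0
With fR = 1.39×10⁻⁴ × 1401×10³ m = 195 m/s:
V = [−fR + √((fR)² + 4 fR V_g)]/2 = [−195 + √(195² + 4×195×14.5)]/2 = 13.5 m/s
Subgeostrophic (V < V_g = 14.5 m/s), as expected around a low.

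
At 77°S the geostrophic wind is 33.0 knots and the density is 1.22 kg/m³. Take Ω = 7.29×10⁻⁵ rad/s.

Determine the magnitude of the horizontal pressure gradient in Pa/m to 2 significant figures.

2.9×10⁻³ Pa/m

Coriolis parameter at 77°S:
f = 2Ω sin φ = 2 × 7.29×10⁻⁵ × sin 77° = 1.42×10⁻⁴ s⁻¹
Wind speed in SI: 33.0 knots = 17.0 m/s
Geostrophic balance rearranged: |∂P/∂n| = f ρ V_g
|∂P/∂n| = 1.42×10⁻⁴ × 1.22 × 17.0 = 2.94×10⁻³ Pa/m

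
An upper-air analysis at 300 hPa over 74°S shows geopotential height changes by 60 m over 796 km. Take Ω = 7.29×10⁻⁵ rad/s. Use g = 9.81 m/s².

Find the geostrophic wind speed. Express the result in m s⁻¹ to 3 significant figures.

Coriolis parameter at 74°S:
f = 2Ω sin φ = 2 × 7.29×10⁻⁵ × sin 74° = 1.40×10⁻⁴ s⁻¹
Height gradient: |∂Z/∂n| = 60 m / 796000 m = 7.54×10⁻⁵
On a pressure surface, geostrophic balance gives V_g = (g/f)|∂Z/∂n|:
V_g = 9.81 × 7.54×10⁻⁵ / 1.40×10⁻⁴ = 5.28 m/s

5.28 m s⁻¹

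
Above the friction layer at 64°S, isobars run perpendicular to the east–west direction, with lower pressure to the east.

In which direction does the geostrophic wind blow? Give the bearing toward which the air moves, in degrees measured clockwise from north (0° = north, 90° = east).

000°

The pressure-gradient force points toward the east (bearing 090°).
Geostrophic balance: in the Southern Hemisphere the Coriolis force deflects motion to the left, so the geostrophic wind blows 90° to the left of the pressure-gradient force (low pressure on the right).
Rotating 090° by 90° counterclockwise gives 000° — the wind blows toward the north.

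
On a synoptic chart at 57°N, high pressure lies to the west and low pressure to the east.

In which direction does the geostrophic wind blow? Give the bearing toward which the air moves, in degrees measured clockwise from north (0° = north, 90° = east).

The pressure-gradient force points toward the east (bearing 090°).
Geostrophic balance: in the Northern Hemisphere the Coriolis force deflects motion to the right, so the geostrophic wind blows 90° to the right of the pressure-gradient force (low pressure on the left).
Rotating 090° by 90° clockwise gives 180° — the wind blows toward the south.

180°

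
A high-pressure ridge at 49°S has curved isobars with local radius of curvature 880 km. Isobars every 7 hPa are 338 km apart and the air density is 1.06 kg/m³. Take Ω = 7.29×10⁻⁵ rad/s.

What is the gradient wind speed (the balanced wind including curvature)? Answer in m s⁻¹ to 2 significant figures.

Coriolis parameter at 49°S:
f = 2Ω sin φ = 2 × 7.29×10⁻⁵ × sin 49° = 1.10×10⁻⁴ s⁻¹
Pressure gradient: |∂P/∂n| = 700 Pa / 338000 m = 2.07×10⁻³ Pa/m
Geostrophic speed: V_g = |∂P/∂n|/(fρ) = 2.07×10⁻³/(1.10×10⁻⁴ × 1.06) = 17.8 m/s
Around a high, pressure-gradient force acts outward with centrifugal, so Coriolis balances both:
fV = (1/ρ)|∂P/∂n| + V²/R  →  V² − fR·V + fR·V_g = 0
With fR = 1.10×10⁻⁴ × 880×10³ m = 96.8 m/s:
V = [fR − √((fR)² − 4 fR V_g)]/2 = [96.8 − √(96.8² − 4×96.8×17.8)]/2 = 23.4 m/s
Supergeostrophic (V > V_g = 17.8 m/s), as expected around a high.

23 m s⁻¹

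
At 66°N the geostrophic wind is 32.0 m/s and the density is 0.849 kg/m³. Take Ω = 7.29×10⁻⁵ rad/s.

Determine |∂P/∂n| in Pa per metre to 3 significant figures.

3.62×10⁻³ Pa/m

Coriolis parameter at 66°N:
f = 2Ω sin φ = 2 × 7.29×10⁻⁵ × sin 66° = 1.33×10⁻⁴ s⁻¹
Geostrophic balance rearranged: |∂P/∂n| = f ρ V_g
|∂P/∂n| = 1.33×10⁻⁴ × 0.849 × 32.0 = 3.62×10⁻³ Pa/m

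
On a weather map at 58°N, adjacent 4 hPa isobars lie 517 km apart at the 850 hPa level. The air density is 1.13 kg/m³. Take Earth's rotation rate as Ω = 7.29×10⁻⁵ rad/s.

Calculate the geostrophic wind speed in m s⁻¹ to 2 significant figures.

Coriolis parameter at 58°N:
f = 2Ω sin φ = 2 × 7.29×10⁻⁵ × sin 58° = 1.24×10⁻⁴ s⁻¹
Pressure gradient: |∂P/∂n| = 400 Pa / 517000 m = 7.74×10⁻⁴ Pa/m
Geostrophic balance (pressure-gradient force = Coriolis force):
V_g = (1/(fρ)) |∂P/∂n| = 7.74×10⁻⁴ / (1.24×10⁻⁴ × 1.13) = 5.54 m/s

5.5 m s⁻¹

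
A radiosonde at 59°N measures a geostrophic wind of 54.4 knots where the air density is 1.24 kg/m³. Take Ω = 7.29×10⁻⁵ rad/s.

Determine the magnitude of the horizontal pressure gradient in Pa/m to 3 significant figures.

4.34×10⁻³ Pa/m

Coriolis parameter at 59°N:
f = 2Ω sin φ = 2 × 7.29×10⁻⁵ × sin 59° = 1.25×10⁻⁴ s⁻¹
Wind speed in SI: 54.4 knots = 28.0 m/s
Geostrophic balance rearranged: |∂P/∂n| = f ρ V_g
|∂P/∂n| = 1.25×10⁻⁴ × 1.24 × 28.0 = 4.34×10⁻³ Pa/m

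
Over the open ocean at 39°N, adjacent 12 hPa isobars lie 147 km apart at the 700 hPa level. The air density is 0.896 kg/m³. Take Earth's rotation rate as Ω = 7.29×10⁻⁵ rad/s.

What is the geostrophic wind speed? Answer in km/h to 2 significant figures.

Coriolis parameter at 39°N:
f = 2Ω sin φ = 2 × 7.29×10⁻⁵ × sin 39° = 9.18×10⁻⁵ s⁻¹
Pressure gradient: |∂P/∂n| = 1200 Pa / 147000 m = 8.16×10⁻³ Pa/m
Geostrophic balance (pressure-gradient force = Coriolis force):
V_g = (1/(fρ)) |∂P/∂n| = 8.16×10⁻³ / (9.18×10⁻⁵ × 0.896) = 99.3 m/s
Converting: 99.3 m/s × 3.6 = 360 km/h

360 km/h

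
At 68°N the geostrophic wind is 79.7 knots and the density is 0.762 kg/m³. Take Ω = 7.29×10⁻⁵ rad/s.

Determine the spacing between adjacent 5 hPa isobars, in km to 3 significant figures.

Coriolis parameter at 68°N:
f = 2Ω sin φ = 2 × 7.29×10⁻⁵ × sin 68° = 1.35×10⁻⁴ s⁻¹
Wind speed in SI: 79.7 knots = 41.0 m/s
Geostrophic balance rearranged: |∂P/∂n| = f ρ V_g
|∂P/∂n| = 1.35×10⁻⁴ × 0.762 × 41.0 = 4.22×10⁻³ Pa/m
Isobar spacing: Δn = ΔP/|∂P/∂n| = 500 Pa / 4.22×10⁻³ Pa/m = 118385 m ≈ 118 km

118 km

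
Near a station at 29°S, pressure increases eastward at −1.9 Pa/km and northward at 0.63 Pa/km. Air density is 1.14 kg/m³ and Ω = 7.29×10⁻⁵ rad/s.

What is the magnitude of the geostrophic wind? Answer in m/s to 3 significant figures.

24.8 m/s

Coriolis parameter at 29°S:
f = 2Ω sin φ = 2 × 7.29×10⁻⁵ × sin 29° = 7.07×10⁻⁵ s⁻¹
In the Southern Hemisphere f is negative: f = −7.07×10⁻⁵ s⁻¹.
Component geostrophic relations (x east, y north):
u_g = −(1/(fρ)) ∂P/∂y,  v_g = (1/(fρ)) ∂P/∂x
u_g = −(0.63×10⁻³)/(−7.07×10⁻⁵ × 1.14) = 7.82 m/s;  v_g = (−1.9×10⁻³)/(−7.07×10⁻⁵ × 1.14) = 23.6 m/s
|V_g| = √(u_g² + v_g²) = 24.8 m/s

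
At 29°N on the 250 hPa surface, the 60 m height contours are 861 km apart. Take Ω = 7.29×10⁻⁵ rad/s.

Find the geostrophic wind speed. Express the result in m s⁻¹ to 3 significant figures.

Coriolis parameter at 29°N:
f = 2Ω sin φ = 2 × 7.29×10⁻⁵ × sin 29° = 7.07×10⁻⁵ s⁻¹
Height gradient: |∂Z/∂n| = 60 m / 861000 m = 6.97×10⁻⁵
On a pressure surface, geostrophic balance gives V_g = (g/f)|∂Z/∂n|:
V_g = 9.81 × 6.97×10⁻⁵ / 7.07×10⁻⁵ = 9.67 m/s

9.67 m s⁻¹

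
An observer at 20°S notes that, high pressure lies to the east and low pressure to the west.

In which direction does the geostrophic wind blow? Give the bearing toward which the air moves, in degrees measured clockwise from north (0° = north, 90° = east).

180°

The pressure-gradient force points toward the west (bearing 270°).
Geostrophic balance: in the Southern Hemisphere the Coriolis force deflects motion to the left, so the geostrophic wind blows 90° to the left of the pressure-gradient force (low pressure on the right).
Rotating 270° by 90° counterclockwise gives 180° — the wind blows toward the south.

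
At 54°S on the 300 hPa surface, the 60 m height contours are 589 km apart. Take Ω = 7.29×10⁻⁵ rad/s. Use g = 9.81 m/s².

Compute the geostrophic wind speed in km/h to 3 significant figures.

30.5 km/h

Coriolis parameter at 54°S:
f = 2Ω sin φ = 2 × 7.29×10⁻⁵ × sin 54° = 1.18×10⁻⁴ s⁻¹
Height gradient: |∂Z/∂n| = 60 m / 589000 m = 1.02×10⁻⁴
On a pressure surface, geostrophic balance gives V_g = (g/f)|∂Z/∂n|:
V_g = 9.81 × 1.02×10⁻⁴ / 1.18×10⁻⁴ = 8.47 m/s
Converting: 8.47 m/s × 3.6 = 30.5 km/h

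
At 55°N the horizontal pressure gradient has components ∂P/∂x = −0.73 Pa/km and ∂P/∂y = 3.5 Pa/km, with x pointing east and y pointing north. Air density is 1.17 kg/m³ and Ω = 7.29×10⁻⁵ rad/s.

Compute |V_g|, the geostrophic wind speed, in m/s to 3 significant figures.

Coriolis parameter at 55°N:
f = 2Ω sin φ = 2 × 7.29×10⁻⁵ × sin 55° = 1.19×10⁻⁴ s⁻¹
Component geostrophic relations (x east, y north):
u_g = −(1/(fρ)) ∂P/∂y,  v_g = (1/(fρ)) ∂P/∂x
u_g = −(3.5×10⁻³)/(1.19×10⁻⁴ × 1.17) = −25.0 m/s;  v_g = (−0.73×10⁻³)/(1.19×10⁻⁴ × 1.17) = −5.22 m/s
|V_g| = √(u_g² + v_g²) = 25.6 m/s

25.6 m/s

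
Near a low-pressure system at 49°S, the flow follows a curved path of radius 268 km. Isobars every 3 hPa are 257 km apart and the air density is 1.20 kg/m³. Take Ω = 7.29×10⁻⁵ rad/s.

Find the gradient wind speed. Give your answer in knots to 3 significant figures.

13.8 knots

Coriolis parameter at 49°S:
f = 2Ω sin φ = 2 × 7.29×10⁻⁵ × sin 49° = 1.10×10⁻⁴ s⁻¹
Pressure gradient: |∂P/∂n| = 300 Pa / 257000 m = 1.17×10⁻³ Pa/m
Geostrophic speed: V_g = |∂P/∂n|/(fρ) = 1.17×10⁻³/(1.10×10⁻⁴ × 1.20) = 8.84 m/s
Around a low, centrifugal force acts outward with Coriolis, so pressure-gradient force balances both:
(1/ρ)|∂P/∂n| = fV + V²/R  →  V² + fR·V − fR·V_g = 0
With fR = 1.10×10⁻⁴ × 268×10³ m = 29.5 m/s:
V = [−fR + √((fR)² + 4 fR V_g)]/2 = [−29.5 + √(29.5² + 4×29.5×8.84)]/2 = 7.12 m/s
Subgeostrophic (V < V_g = 8.84 m/s), as expected around a low.
Converting: 7.12 m/s × 1.944 = 13.8 knots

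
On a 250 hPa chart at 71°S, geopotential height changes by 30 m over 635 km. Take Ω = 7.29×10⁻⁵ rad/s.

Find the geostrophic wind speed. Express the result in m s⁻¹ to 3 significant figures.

Coriolis parameter at 71°S:
f = 2Ω sin φ = 2 × 7.29×10⁻⁵ × sin 71° = 1.38×10⁻⁴ s⁻¹
Height gradient: |∂Z/∂n| = 30 m / 635000 m = 4.72×10⁻⁵
On a pressure surface, geostrophic balance gives V_g = (g/f)|∂Z/∂n|:
V_g = 9.81 × 4.72×10⁻⁵ / 1.38×10⁻⁴ = 3.36 m/s

3.36 m s⁻¹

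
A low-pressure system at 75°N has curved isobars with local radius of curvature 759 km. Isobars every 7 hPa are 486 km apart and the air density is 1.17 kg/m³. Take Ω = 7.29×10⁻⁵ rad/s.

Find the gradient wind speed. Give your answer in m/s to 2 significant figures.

Coriolis parameter at 75°N:
f = 2Ω sin φ = 2 × 7.29×10⁻⁵ × sin 75° = 1.41×10⁻⁴ s⁻¹
Pressure gradient: |∂P/∂n| = 700 Pa / 486000 m = 1.44×10⁻³ Pa/m
Geostrophic speed: V_g = |∂P/∂n|/(fρ) = 1.44×10⁻³/(1.41×10⁻⁴ × 1.17) = 8.74 m/s
Around a low, centrifugal force acts outward with Coriolis, so pressure-gradient force balances both:
(1/ρ)|∂P/∂n| = fV + V²/R  →  V² + fR·V − fR·V_g = 0
With fR = 1.41×10⁻⁴ × 759×10³ m = 107 m/s:
V = [−fR + √((fR)² + 4 fR V_g)]/2 = [−107 + √(107² + 4×107×8.74)]/2 = 8.12 m/s
Subgeostrophic (V < V_g = 8.74 m/s), as expected around a low.

8.1 m/s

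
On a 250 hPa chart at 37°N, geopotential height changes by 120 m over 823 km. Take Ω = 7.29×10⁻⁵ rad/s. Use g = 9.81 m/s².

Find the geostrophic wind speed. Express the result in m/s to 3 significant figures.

Coriolis parameter at 37°N:
f = 2Ω sin φ = 2 × 7.29×10⁻⁵ × sin 37° = 8.77×10⁻⁵ s⁻¹
Height gradient: |∂Z/∂n| = 120 m / 823000 m = 1.46×10⁻⁴
On a pressure surface, geostrophic balance gives V_g = (g/f)|∂Z/∂n|:
V_g = 9.81 × 1.46×10⁻⁴ / 8.77×10⁻⁵ = 16.3 m/s

16.3 m/s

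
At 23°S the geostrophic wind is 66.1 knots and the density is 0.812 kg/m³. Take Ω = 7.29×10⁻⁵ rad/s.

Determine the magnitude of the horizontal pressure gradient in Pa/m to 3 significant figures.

Coriolis parameter at 23°S:
f = 2Ω sin φ = 2 × 7.29×10⁻⁵ × sin 23° = 5.70×10⁻⁵ s⁻¹
Wind speed in SI: 66.1 knots = 34.0 m/s
Geostrophic balance rearranged: |∂P/∂n| = f ρ V_g
|∂P/∂n| = 5.70×10⁻⁵ × 0.812 × 34.0 = 1.57×10⁻³ Pa/m

1.57×10⁻³ Pa/m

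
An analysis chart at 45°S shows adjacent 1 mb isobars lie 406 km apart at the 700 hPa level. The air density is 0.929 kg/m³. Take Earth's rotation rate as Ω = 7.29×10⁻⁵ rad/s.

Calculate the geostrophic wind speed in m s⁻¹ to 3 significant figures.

2.57 m s⁻¹

Coriolis parameter at 45°S:
f = 2Ω sin φ = 2 × 7.29×10⁻⁵ × sin 45° = 1.03×10⁻⁴ s⁻¹
Pressure gradient: |∂P/∂n| = 100 Pa / 406000 m = 2.46×10⁻⁴ Pa/m
Geostrophic balance (pressure-gradient force = Coriolis force):
V_g = (1/(fρ)) |∂P/∂n| = 2.46×10⁻⁴ / (1.03×10⁻⁴ × 0.929) = 2.57 m/s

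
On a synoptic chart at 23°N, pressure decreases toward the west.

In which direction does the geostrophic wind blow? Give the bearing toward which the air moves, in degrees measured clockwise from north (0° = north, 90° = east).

The pressure-gradient force points toward the west (bearing 270°).
Geostrophic balance: in the Northern Hemisphere the Coriolis force deflects motion to the right, so the geostrophic wind blows 90° to the right of the pressure-gradient force (low pressure on the left).
Rotating 270° by 90° clockwise gives 000° — the wind blows toward the north.

000°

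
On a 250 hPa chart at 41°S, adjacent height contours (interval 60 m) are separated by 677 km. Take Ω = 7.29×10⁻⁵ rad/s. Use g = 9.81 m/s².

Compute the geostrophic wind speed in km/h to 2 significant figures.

33 km/h

Coriolis parameter at 41°S:
f = 2Ω sin φ = 2 × 7.29×10⁻⁵ × sin 41° = 9.57×10⁻⁵ s⁻¹
Height gradient: |∂Z/∂n| = 60 m / 677000 m = 8.86×10⁻⁵
On a pressure surface, geostrophic balance gives V_g = (g/f)|∂Z/∂n|:
V_g = 9.81 × 8.86×10⁻⁵ / 9.57×10⁻⁵ = 9.09 m/s
Converting: 9.09 m/s × 3.6 = 33 km/h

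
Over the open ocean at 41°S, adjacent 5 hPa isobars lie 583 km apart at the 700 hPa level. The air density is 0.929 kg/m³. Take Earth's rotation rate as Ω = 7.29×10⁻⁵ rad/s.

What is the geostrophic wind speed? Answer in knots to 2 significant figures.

Coriolis parameter at 41°S:
f = 2Ω sin φ = 2 × 7.29×10⁻⁵ × sin 41° = 9.57×10⁻⁵ s⁻¹
Pressure gradient: |∂P/∂n| = 500 Pa / 583000 m = 8.58×10⁻⁴ Pa/m
Geostrophic balance (pressure-gradient force = Coriolis force):
V_g = (1/(fρ)) |∂P/∂n| = 8.58×10⁻⁴ / (9.57×10⁻⁵ × 0.929) = 9.65 m/s
Converting: 9.65 m/s × 1.944 = 19 knots

19 knots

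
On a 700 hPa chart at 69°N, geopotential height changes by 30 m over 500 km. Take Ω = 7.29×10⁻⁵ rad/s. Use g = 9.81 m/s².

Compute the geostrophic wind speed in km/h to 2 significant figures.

16 km/h

Coriolis parameter at 69°N:
f = 2Ω sin φ = 2 × 7.29×10⁻⁵ × sin 69° = 1.36×10⁻⁴ s⁻¹
Height gradient: |∂Z/∂n| = 30 m / 500000 m = 6.00×10⁻⁵
On a pressure surface, geostrophic balance gives V_g = (g/f)|∂Z/∂n|:
V_g = 9.81 × 6.00×10⁻⁵ / 1.36×10⁻⁴ = 4.32 m/s
Converting: 4.32 m/s × 3.6 = 16 km/h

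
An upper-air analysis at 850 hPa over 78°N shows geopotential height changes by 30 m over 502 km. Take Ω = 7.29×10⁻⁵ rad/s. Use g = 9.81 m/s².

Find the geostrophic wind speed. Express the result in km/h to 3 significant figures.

Coriolis parameter at 78°N:
f = 2Ω sin φ = 2 × 7.29×10⁻⁵ × sin 78° = 1.43×10⁻⁴ s⁻¹
Height gradient: |∂Z/∂n| = 30 m / 502000 m = 5.98×10⁻⁵
On a pressure surface, geostrophic balance gives V_g = (g/f)|∂Z/∂n|:
V_g = 9.81 × 5.98×10⁻⁵ / 1.43×10⁻⁴ = 4.11 m/s
Converting: 4.11 m/s × 3.6 = 14.8 km/h

14.8 km/h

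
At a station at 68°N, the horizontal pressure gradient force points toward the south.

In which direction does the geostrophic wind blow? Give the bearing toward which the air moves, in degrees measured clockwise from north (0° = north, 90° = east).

270°

The pressure-gradient force points toward the south (bearing 180°).
Geostrophic balance: in the Northern Hemisphere the Coriolis force deflects motion to the right, so the geostrophic wind blows 90° to the right of the pressure-gradient force (low pressure on the left).
Rotating 180° by 90° clockwise gives 270° — the wind blows toward the west.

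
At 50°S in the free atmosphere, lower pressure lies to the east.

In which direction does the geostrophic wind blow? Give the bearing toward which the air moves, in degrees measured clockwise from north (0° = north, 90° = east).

The pressure-gradient force points toward the east (bearing 090°).
Geostrophic balance: in the Southern Hemisphere the Coriolis force deflects motion to the left, so the geostrophic wind blows 90° to the left of the pressure-gradient force (low pressure on the right).
Rotating 090° by 90° counterclockwise gives 000° — the wind blows toward the north.

000°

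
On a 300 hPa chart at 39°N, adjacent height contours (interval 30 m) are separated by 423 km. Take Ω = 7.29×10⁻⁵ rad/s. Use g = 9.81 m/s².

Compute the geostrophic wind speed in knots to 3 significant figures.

14.7 knots

Coriolis parameter at 39°N:
f = 2Ω sin φ = 2 × 7.29×10⁻⁵ × sin 39° = 9.18×10⁻⁵ s⁻¹
Height gradient: |∂Z/∂n| = 30 m / 423000 m = 7.09×10⁻⁵
On a pressure surface, geostrophic balance gives V_g = (g/f)|∂Z/∂n|:
V_g = 9.81 × 7.09×10⁻⁵ / 9.18×10⁻⁵ = 7.58 m/s
Converting: 7.58 m/s × 1.944 = 14.7 knots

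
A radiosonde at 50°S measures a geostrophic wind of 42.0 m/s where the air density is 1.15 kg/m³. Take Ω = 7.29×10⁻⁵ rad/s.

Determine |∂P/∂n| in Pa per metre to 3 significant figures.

5.39×10⁻³ Pa/m

Coriolis parameter at 50°S:
f = 2Ω sin φ = 2 × 7.29×10⁻⁵ × sin 50° = 1.12×10⁻⁴ s⁻¹
Geostrophic balance rearranged: |∂P/∂n| = f ρ V_g
|∂P/∂n| = 1.12×10⁻⁴ × 1.15 × 42.0 = 5.39×10⁻³ Pa/m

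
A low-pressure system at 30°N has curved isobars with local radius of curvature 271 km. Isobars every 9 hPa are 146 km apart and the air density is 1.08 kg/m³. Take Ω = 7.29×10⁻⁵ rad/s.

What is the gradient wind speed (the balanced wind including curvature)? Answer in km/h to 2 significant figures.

110 km/h

Coriolis parameter at 30°N:
f = 2Ω sin φ = 2 × 7.29×10⁻⁵ × sin 30° = 7.29×10⁻⁵ s⁻¹
Pressure gradient: |∂P/∂n| = 900 Pa / 146000 m = 6.16×10⁻³ Pa/m
Geostrophic speed: V_g = |∂P/∂n|/(fρ) = 6.16×10⁻³/(7.29×10⁻⁵ × 1.08) = 78.3 m/s
Around a low, centrifugal force acts outward with Coriolis, so pressure-gradient force balances both:
(1/ρ)|∂P/∂n| = fV + V²/R  →  V² + fR·V − fR·V_g = 0
With fR = 7.29×10⁻⁵ × 271×10³ m = 19.8 m/s:
V = [−fR + √((fR)² + 4 fR V_g)]/2 = [−19.8 + √(19.8² + 4×19.8×78.3)]/2 = 30.7 m/s
Subgeostrophic (V < V_g = 78.3 m/s), as expected around a low.
Converting: 30.7 m/s × 3.6 = 110 km/h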